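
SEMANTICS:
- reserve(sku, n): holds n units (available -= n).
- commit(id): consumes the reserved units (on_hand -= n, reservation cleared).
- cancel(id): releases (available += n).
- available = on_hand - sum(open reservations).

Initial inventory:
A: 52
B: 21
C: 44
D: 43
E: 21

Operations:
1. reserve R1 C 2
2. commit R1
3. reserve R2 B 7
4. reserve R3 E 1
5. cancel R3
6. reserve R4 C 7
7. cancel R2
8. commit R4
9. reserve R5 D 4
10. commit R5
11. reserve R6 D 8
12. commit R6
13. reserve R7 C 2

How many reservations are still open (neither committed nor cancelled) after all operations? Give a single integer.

Step 1: reserve R1 C 2 -> on_hand[A=52 B=21 C=44 D=43 E=21] avail[A=52 B=21 C=42 D=43 E=21] open={R1}
Step 2: commit R1 -> on_hand[A=52 B=21 C=42 D=43 E=21] avail[A=52 B=21 C=42 D=43 E=21] open={}
Step 3: reserve R2 B 7 -> on_hand[A=52 B=21 C=42 D=43 E=21] avail[A=52 B=14 C=42 D=43 E=21] open={R2}
Step 4: reserve R3 E 1 -> on_hand[A=52 B=21 C=42 D=43 E=21] avail[A=52 B=14 C=42 D=43 E=20] open={R2,R3}
Step 5: cancel R3 -> on_hand[A=52 B=21 C=42 D=43 E=21] avail[A=52 B=14 C=42 D=43 E=21] open={R2}
Step 6: reserve R4 C 7 -> on_hand[A=52 B=21 C=42 D=43 E=21] avail[A=52 B=14 C=35 D=43 E=21] open={R2,R4}
Step 7: cancel R2 -> on_hand[A=52 B=21 C=42 D=43 E=21] avail[A=52 B=21 C=35 D=43 E=21] open={R4}
Step 8: commit R4 -> on_hand[A=52 B=21 C=35 D=43 E=21] avail[A=52 B=21 C=35 D=43 E=21] open={}
Step 9: reserve R5 D 4 -> on_hand[A=52 B=21 C=35 D=43 E=21] avail[A=52 B=21 C=35 D=39 E=21] open={R5}
Step 10: commit R5 -> on_hand[A=52 B=21 C=35 D=39 E=21] avail[A=52 B=21 C=35 D=39 E=21] open={}
Step 11: reserve R6 D 8 -> on_hand[A=52 B=21 C=35 D=39 E=21] avail[A=52 B=21 C=35 D=31 E=21] open={R6}
Step 12: commit R6 -> on_hand[A=52 B=21 C=35 D=31 E=21] avail[A=52 B=21 C=35 D=31 E=21] open={}
Step 13: reserve R7 C 2 -> on_hand[A=52 B=21 C=35 D=31 E=21] avail[A=52 B=21 C=33 D=31 E=21] open={R7}
Open reservations: ['R7'] -> 1

Answer: 1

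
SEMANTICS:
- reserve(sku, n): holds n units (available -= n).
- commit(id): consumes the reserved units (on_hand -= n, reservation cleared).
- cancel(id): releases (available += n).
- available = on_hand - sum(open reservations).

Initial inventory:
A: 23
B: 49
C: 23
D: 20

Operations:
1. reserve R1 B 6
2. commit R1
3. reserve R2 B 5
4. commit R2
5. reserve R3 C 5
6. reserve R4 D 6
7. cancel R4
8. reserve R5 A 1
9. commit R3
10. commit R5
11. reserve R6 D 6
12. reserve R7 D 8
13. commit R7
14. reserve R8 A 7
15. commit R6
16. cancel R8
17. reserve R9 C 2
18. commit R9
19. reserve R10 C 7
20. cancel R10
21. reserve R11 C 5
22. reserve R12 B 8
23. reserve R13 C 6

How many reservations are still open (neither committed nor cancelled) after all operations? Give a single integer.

Answer: 3

Derivation:
Step 1: reserve R1 B 6 -> on_hand[A=23 B=49 C=23 D=20] avail[A=23 B=43 C=23 D=20] open={R1}
Step 2: commit R1 -> on_hand[A=23 B=43 C=23 D=20] avail[A=23 B=43 C=23 D=20] open={}
Step 3: reserve R2 B 5 -> on_hand[A=23 B=43 C=23 D=20] avail[A=23 B=38 C=23 D=20] open={R2}
Step 4: commit R2 -> on_hand[A=23 B=38 C=23 D=20] avail[A=23 B=38 C=23 D=20] open={}
Step 5: reserve R3 C 5 -> on_hand[A=23 B=38 C=23 D=20] avail[A=23 B=38 C=18 D=20] open={R3}
Step 6: reserve R4 D 6 -> on_hand[A=23 B=38 C=23 D=20] avail[A=23 B=38 C=18 D=14] open={R3,R4}
Step 7: cancel R4 -> on_hand[A=23 B=38 C=23 D=20] avail[A=23 B=38 C=18 D=20] open={R3}
Step 8: reserve R5 A 1 -> on_hand[A=23 B=38 C=23 D=20] avail[A=22 B=38 C=18 D=20] open={R3,R5}
Step 9: commit R3 -> on_hand[A=23 B=38 C=18 D=20] avail[A=22 B=38 C=18 D=20] open={R5}
Step 10: commit R5 -> on_hand[A=22 B=38 C=18 D=20] avail[A=22 B=38 C=18 D=20] open={}
Step 11: reserve R6 D 6 -> on_hand[A=22 B=38 C=18 D=20] avail[A=22 B=38 C=18 D=14] open={R6}
Step 12: reserve R7 D 8 -> on_hand[A=22 B=38 C=18 D=20] avail[A=22 B=38 C=18 D=6] open={R6,R7}
Step 13: commit R7 -> on_hand[A=22 B=38 C=18 D=12] avail[A=22 B=38 C=18 D=6] open={R6}
Step 14: reserve R8 A 7 -> on_hand[A=22 B=38 C=18 D=12] avail[A=15 B=38 C=18 D=6] open={R6,R8}
Step 15: commit R6 -> on_hand[A=22 B=38 C=18 D=6] avail[A=15 B=38 C=18 D=6] open={R8}
Step 16: cancel R8 -> on_hand[A=22 B=38 C=18 D=6] avail[A=22 B=38 C=18 D=6] open={}
Step 17: reserve R9 C 2 -> on_hand[A=22 B=38 C=18 D=6] avail[A=22 B=38 C=16 D=6] open={R9}
Step 18: commit R9 -> on_hand[A=22 B=38 C=16 D=6] avail[A=22 B=38 C=16 D=6] open={}
Step 19: reserve R10 C 7 -> on_hand[A=22 B=38 C=16 D=6] avail[A=22 B=38 C=9 D=6] open={R10}
Step 20: cancel R10 -> on_hand[A=22 B=38 C=16 D=6] avail[A=22 B=38 C=16 D=6] open={}
Step 21: reserve R11 C 5 -> on_hand[A=22 B=38 C=16 D=6] avail[A=22 B=38 C=11 D=6] open={R11}
Step 22: reserve R12 B 8 -> on_hand[A=22 B=38 C=16 D=6] avail[A=22 B=30 C=11 D=6] open={R11,R12}
Step 23: reserve R13 C 6 -> on_hand[A=22 B=38 C=16 D=6] avail[A=22 B=30 C=5 D=6] open={R11,R12,R13}
Open reservations: ['R11', 'R12', 'R13'] -> 3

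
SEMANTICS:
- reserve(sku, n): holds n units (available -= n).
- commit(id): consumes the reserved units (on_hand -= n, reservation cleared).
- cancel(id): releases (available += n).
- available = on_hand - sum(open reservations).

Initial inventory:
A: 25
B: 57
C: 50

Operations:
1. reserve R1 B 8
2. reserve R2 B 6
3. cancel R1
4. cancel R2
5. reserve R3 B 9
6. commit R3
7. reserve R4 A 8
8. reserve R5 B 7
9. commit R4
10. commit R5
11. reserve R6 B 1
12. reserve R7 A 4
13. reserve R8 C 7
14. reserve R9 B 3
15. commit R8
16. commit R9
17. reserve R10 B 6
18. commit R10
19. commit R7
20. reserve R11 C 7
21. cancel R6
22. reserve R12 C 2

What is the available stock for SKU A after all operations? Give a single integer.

Step 1: reserve R1 B 8 -> on_hand[A=25 B=57 C=50] avail[A=25 B=49 C=50] open={R1}
Step 2: reserve R2 B 6 -> on_hand[A=25 B=57 C=50] avail[A=25 B=43 C=50] open={R1,R2}
Step 3: cancel R1 -> on_hand[A=25 B=57 C=50] avail[A=25 B=51 C=50] open={R2}
Step 4: cancel R2 -> on_hand[A=25 B=57 C=50] avail[A=25 B=57 C=50] open={}
Step 5: reserve R3 B 9 -> on_hand[A=25 B=57 C=50] avail[A=25 B=48 C=50] open={R3}
Step 6: commit R3 -> on_hand[A=25 B=48 C=50] avail[A=25 B=48 C=50] open={}
Step 7: reserve R4 A 8 -> on_hand[A=25 B=48 C=50] avail[A=17 B=48 C=50] open={R4}
Step 8: reserve R5 B 7 -> on_hand[A=25 B=48 C=50] avail[A=17 B=41 C=50] open={R4,R5}
Step 9: commit R4 -> on_hand[A=17 B=48 C=50] avail[A=17 B=41 C=50] open={R5}
Step 10: commit R5 -> on_hand[A=17 B=41 C=50] avail[A=17 B=41 C=50] open={}
Step 11: reserve R6 B 1 -> on_hand[A=17 B=41 C=50] avail[A=17 B=40 C=50] open={R6}
Step 12: reserve R7 A 4 -> on_hand[A=17 B=41 C=50] avail[A=13 B=40 C=50] open={R6,R7}
Step 13: reserve R8 C 7 -> on_hand[A=17 B=41 C=50] avail[A=13 B=40 C=43] open={R6,R7,R8}
Step 14: reserve R9 B 3 -> on_hand[A=17 B=41 C=50] avail[A=13 B=37 C=43] open={R6,R7,R8,R9}
Step 15: commit R8 -> on_hand[A=17 B=41 C=43] avail[A=13 B=37 C=43] open={R6,R7,R9}
Step 16: commit R9 -> on_hand[A=17 B=38 C=43] avail[A=13 B=37 C=43] open={R6,R7}
Step 17: reserve R10 B 6 -> on_hand[A=17 B=38 C=43] avail[A=13 B=31 C=43] open={R10,R6,R7}
Step 18: commit R10 -> on_hand[A=17 B=32 C=43] avail[A=13 B=31 C=43] open={R6,R7}
Step 19: commit R7 -> on_hand[A=13 B=32 C=43] avail[A=13 B=31 C=43] open={R6}
Step 20: reserve R11 C 7 -> on_hand[A=13 B=32 C=43] avail[A=13 B=31 C=36] open={R11,R6}
Step 21: cancel R6 -> on_hand[A=13 B=32 C=43] avail[A=13 B=32 C=36] open={R11}
Step 22: reserve R12 C 2 -> on_hand[A=13 B=32 C=43] avail[A=13 B=32 C=34] open={R11,R12}
Final available[A] = 13

Answer: 13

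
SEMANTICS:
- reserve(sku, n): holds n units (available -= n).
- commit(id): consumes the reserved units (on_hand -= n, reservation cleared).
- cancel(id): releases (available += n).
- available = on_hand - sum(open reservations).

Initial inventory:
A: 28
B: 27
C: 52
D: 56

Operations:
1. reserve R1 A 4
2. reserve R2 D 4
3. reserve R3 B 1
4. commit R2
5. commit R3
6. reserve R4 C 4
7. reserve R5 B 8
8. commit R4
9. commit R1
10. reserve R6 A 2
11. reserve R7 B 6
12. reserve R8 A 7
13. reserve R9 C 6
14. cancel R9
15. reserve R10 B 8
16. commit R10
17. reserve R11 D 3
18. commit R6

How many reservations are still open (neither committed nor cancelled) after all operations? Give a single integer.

Step 1: reserve R1 A 4 -> on_hand[A=28 B=27 C=52 D=56] avail[A=24 B=27 C=52 D=56] open={R1}
Step 2: reserve R2 D 4 -> on_hand[A=28 B=27 C=52 D=56] avail[A=24 B=27 C=52 D=52] open={R1,R2}
Step 3: reserve R3 B 1 -> on_hand[A=28 B=27 C=52 D=56] avail[A=24 B=26 C=52 D=52] open={R1,R2,R3}
Step 4: commit R2 -> on_hand[A=28 B=27 C=52 D=52] avail[A=24 B=26 C=52 D=52] open={R1,R3}
Step 5: commit R3 -> on_hand[A=28 B=26 C=52 D=52] avail[A=24 B=26 C=52 D=52] open={R1}
Step 6: reserve R4 C 4 -> on_hand[A=28 B=26 C=52 D=52] avail[A=24 B=26 C=48 D=52] open={R1,R4}
Step 7: reserve R5 B 8 -> on_hand[A=28 B=26 C=52 D=52] avail[A=24 B=18 C=48 D=52] open={R1,R4,R5}
Step 8: commit R4 -> on_hand[A=28 B=26 C=48 D=52] avail[A=24 B=18 C=48 D=52] open={R1,R5}
Step 9: commit R1 -> on_hand[A=24 B=26 C=48 D=52] avail[A=24 B=18 C=48 D=52] open={R5}
Step 10: reserve R6 A 2 -> on_hand[A=24 B=26 C=48 D=52] avail[A=22 B=18 C=48 D=52] open={R5,R6}
Step 11: reserve R7 B 6 -> on_hand[A=24 B=26 C=48 D=52] avail[A=22 B=12 C=48 D=52] open={R5,R6,R7}
Step 12: reserve R8 A 7 -> on_hand[A=24 B=26 C=48 D=52] avail[A=15 B=12 C=48 D=52] open={R5,R6,R7,R8}
Step 13: reserve R9 C 6 -> on_hand[A=24 B=26 C=48 D=52] avail[A=15 B=12 C=42 D=52] open={R5,R6,R7,R8,R9}
Step 14: cancel R9 -> on_hand[A=24 B=26 C=48 D=52] avail[A=15 B=12 C=48 D=52] open={R5,R6,R7,R8}
Step 15: reserve R10 B 8 -> on_hand[A=24 B=26 C=48 D=52] avail[A=15 B=4 C=48 D=52] open={R10,R5,R6,R7,R8}
Step 16: commit R10 -> on_hand[A=24 B=18 C=48 D=52] avail[A=15 B=4 C=48 D=52] open={R5,R6,R7,R8}
Step 17: reserve R11 D 3 -> on_hand[A=24 B=18 C=48 D=52] avail[A=15 B=4 C=48 D=49] open={R11,R5,R6,R7,R8}
Step 18: commit R6 -> on_hand[A=22 B=18 C=48 D=52] avail[A=15 B=4 C=48 D=49] open={R11,R5,R7,R8}
Open reservations: ['R11', 'R5', 'R7', 'R8'] -> 4

Answer: 4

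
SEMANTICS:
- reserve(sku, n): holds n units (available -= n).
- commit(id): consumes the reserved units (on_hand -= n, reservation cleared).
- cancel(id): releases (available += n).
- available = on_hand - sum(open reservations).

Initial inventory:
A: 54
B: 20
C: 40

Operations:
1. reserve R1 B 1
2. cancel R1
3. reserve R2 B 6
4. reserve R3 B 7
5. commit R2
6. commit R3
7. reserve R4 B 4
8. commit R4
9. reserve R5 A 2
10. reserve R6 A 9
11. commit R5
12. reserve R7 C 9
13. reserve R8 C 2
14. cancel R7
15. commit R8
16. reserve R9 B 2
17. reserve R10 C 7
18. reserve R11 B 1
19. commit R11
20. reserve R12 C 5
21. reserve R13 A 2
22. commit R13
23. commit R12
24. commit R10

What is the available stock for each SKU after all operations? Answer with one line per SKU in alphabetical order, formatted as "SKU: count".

Step 1: reserve R1 B 1 -> on_hand[A=54 B=20 C=40] avail[A=54 B=19 C=40] open={R1}
Step 2: cancel R1 -> on_hand[A=54 B=20 C=40] avail[A=54 B=20 C=40] open={}
Step 3: reserve R2 B 6 -> on_hand[A=54 B=20 C=40] avail[A=54 B=14 C=40] open={R2}
Step 4: reserve R3 B 7 -> on_hand[A=54 B=20 C=40] avail[A=54 B=7 C=40] open={R2,R3}
Step 5: commit R2 -> on_hand[A=54 B=14 C=40] avail[A=54 B=7 C=40] open={R3}
Step 6: commit R3 -> on_hand[A=54 B=7 C=40] avail[A=54 B=7 C=40] open={}
Step 7: reserve R4 B 4 -> on_hand[A=54 B=7 C=40] avail[A=54 B=3 C=40] open={R4}
Step 8: commit R4 -> on_hand[A=54 B=3 C=40] avail[A=54 B=3 C=40] open={}
Step 9: reserve R5 A 2 -> on_hand[A=54 B=3 C=40] avail[A=52 B=3 C=40] open={R5}
Step 10: reserve R6 A 9 -> on_hand[A=54 B=3 C=40] avail[A=43 B=3 C=40] open={R5,R6}
Step 11: commit R5 -> on_hand[A=52 B=3 C=40] avail[A=43 B=3 C=40] open={R6}
Step 12: reserve R7 C 9 -> on_hand[A=52 B=3 C=40] avail[A=43 B=3 C=31] open={R6,R7}
Step 13: reserve R8 C 2 -> on_hand[A=52 B=3 C=40] avail[A=43 B=3 C=29] open={R6,R7,R8}
Step 14: cancel R7 -> on_hand[A=52 B=3 C=40] avail[A=43 B=3 C=38] open={R6,R8}
Step 15: commit R8 -> on_hand[A=52 B=3 C=38] avail[A=43 B=3 C=38] open={R6}
Step 16: reserve R9 B 2 -> on_hand[A=52 B=3 C=38] avail[A=43 B=1 C=38] open={R6,R9}
Step 17: reserve R10 C 7 -> on_hand[A=52 B=3 C=38] avail[A=43 B=1 C=31] open={R10,R6,R9}
Step 18: reserve R11 B 1 -> on_hand[A=52 B=3 C=38] avail[A=43 B=0 C=31] open={R10,R11,R6,R9}
Step 19: commit R11 -> on_hand[A=52 B=2 C=38] avail[A=43 B=0 C=31] open={R10,R6,R9}
Step 20: reserve R12 C 5 -> on_hand[A=52 B=2 C=38] avail[A=43 B=0 C=26] open={R10,R12,R6,R9}
Step 21: reserve R13 A 2 -> on_hand[A=52 B=2 C=38] avail[A=41 B=0 C=26] open={R10,R12,R13,R6,R9}
Step 22: commit R13 -> on_hand[A=50 B=2 C=38] avail[A=41 B=0 C=26] open={R10,R12,R6,R9}
Step 23: commit R12 -> on_hand[A=50 B=2 C=33] avail[A=41 B=0 C=26] open={R10,R6,R9}
Step 24: commit R10 -> on_hand[A=50 B=2 C=26] avail[A=41 B=0 C=26] open={R6,R9}

Answer: A: 41
B: 0
C: 26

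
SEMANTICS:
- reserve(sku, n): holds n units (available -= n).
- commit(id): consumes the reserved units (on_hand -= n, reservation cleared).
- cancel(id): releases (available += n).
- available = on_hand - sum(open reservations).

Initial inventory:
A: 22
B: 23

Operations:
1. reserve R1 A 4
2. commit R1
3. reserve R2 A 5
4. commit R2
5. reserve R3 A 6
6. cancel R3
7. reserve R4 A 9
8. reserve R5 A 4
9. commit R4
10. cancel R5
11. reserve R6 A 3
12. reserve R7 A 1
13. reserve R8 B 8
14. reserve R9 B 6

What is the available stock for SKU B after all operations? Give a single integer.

Answer: 9

Derivation:
Step 1: reserve R1 A 4 -> on_hand[A=22 B=23] avail[A=18 B=23] open={R1}
Step 2: commit R1 -> on_hand[A=18 B=23] avail[A=18 B=23] open={}
Step 3: reserve R2 A 5 -> on_hand[A=18 B=23] avail[A=13 B=23] open={R2}
Step 4: commit R2 -> on_hand[A=13 B=23] avail[A=13 B=23] open={}
Step 5: reserve R3 A 6 -> on_hand[A=13 B=23] avail[A=7 B=23] open={R3}
Step 6: cancel R3 -> on_hand[A=13 B=23] avail[A=13 B=23] open={}
Step 7: reserve R4 A 9 -> on_hand[A=13 B=23] avail[A=4 B=23] open={R4}
Step 8: reserve R5 A 4 -> on_hand[A=13 B=23] avail[A=0 B=23] open={R4,R5}
Step 9: commit R4 -> on_hand[A=4 B=23] avail[A=0 B=23] open={R5}
Step 10: cancel R5 -> on_hand[A=4 B=23] avail[A=4 B=23] open={}
Step 11: reserve R6 A 3 -> on_hand[A=4 B=23] avail[A=1 B=23] open={R6}
Step 12: reserve R7 A 1 -> on_hand[A=4 B=23] avail[A=0 B=23] open={R6,R7}
Step 13: reserve R8 B 8 -> on_hand[A=4 B=23] avail[A=0 B=15] open={R6,R7,R8}
Step 14: reserve R9 B 6 -> on_hand[A=4 B=23] avail[A=0 B=9] open={R6,R7,R8,R9}
Final available[B] = 9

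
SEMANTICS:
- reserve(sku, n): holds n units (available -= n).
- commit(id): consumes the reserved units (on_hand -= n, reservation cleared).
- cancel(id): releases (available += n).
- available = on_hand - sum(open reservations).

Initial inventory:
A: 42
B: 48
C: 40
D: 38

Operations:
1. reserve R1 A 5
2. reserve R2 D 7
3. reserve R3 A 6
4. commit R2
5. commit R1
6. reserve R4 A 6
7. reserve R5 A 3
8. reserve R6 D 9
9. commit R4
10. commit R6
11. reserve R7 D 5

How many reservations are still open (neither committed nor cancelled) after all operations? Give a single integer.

Answer: 3

Derivation:
Step 1: reserve R1 A 5 -> on_hand[A=42 B=48 C=40 D=38] avail[A=37 B=48 C=40 D=38] open={R1}
Step 2: reserve R2 D 7 -> on_hand[A=42 B=48 C=40 D=38] avail[A=37 B=48 C=40 D=31] open={R1,R2}
Step 3: reserve R3 A 6 -> on_hand[A=42 B=48 C=40 D=38] avail[A=31 B=48 C=40 D=31] open={R1,R2,R3}
Step 4: commit R2 -> on_hand[A=42 B=48 C=40 D=31] avail[A=31 B=48 C=40 D=31] open={R1,R3}
Step 5: commit R1 -> on_hand[A=37 B=48 C=40 D=31] avail[A=31 B=48 C=40 D=31] open={R3}
Step 6: reserve R4 A 6 -> on_hand[A=37 B=48 C=40 D=31] avail[A=25 B=48 C=40 D=31] open={R3,R4}
Step 7: reserve R5 A 3 -> on_hand[A=37 B=48 C=40 D=31] avail[A=22 B=48 C=40 D=31] open={R3,R4,R5}
Step 8: reserve R6 D 9 -> on_hand[A=37 B=48 C=40 D=31] avail[A=22 B=48 C=40 D=22] open={R3,R4,R5,R6}
Step 9: commit R4 -> on_hand[A=31 B=48 C=40 D=31] avail[A=22 B=48 C=40 D=22] open={R3,R5,R6}
Step 10: commit R6 -> on_hand[A=31 B=48 C=40 D=22] avail[A=22 B=48 C=40 D=22] open={R3,R5}
Step 11: reserve R7 D 5 -> on_hand[A=31 B=48 C=40 D=22] avail[A=22 B=48 C=40 D=17] open={R3,R5,R7}
Open reservations: ['R3', 'R5', 'R7'] -> 3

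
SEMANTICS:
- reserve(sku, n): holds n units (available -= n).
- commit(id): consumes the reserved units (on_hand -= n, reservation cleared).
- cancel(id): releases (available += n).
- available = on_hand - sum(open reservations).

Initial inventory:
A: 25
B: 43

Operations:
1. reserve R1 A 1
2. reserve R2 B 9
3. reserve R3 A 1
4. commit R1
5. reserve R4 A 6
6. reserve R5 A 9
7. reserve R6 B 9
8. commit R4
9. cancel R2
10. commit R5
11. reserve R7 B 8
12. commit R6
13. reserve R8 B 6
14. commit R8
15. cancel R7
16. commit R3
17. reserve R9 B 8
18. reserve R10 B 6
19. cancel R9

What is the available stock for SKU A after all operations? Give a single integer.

Answer: 8

Derivation:
Step 1: reserve R1 A 1 -> on_hand[A=25 B=43] avail[A=24 B=43] open={R1}
Step 2: reserve R2 B 9 -> on_hand[A=25 B=43] avail[A=24 B=34] open={R1,R2}
Step 3: reserve R3 A 1 -> on_hand[A=25 B=43] avail[A=23 B=34] open={R1,R2,R3}
Step 4: commit R1 -> on_hand[A=24 B=43] avail[A=23 B=34] open={R2,R3}
Step 5: reserve R4 A 6 -> on_hand[A=24 B=43] avail[A=17 B=34] open={R2,R3,R4}
Step 6: reserve R5 A 9 -> on_hand[A=24 B=43] avail[A=8 B=34] open={R2,R3,R4,R5}
Step 7: reserve R6 B 9 -> on_hand[A=24 B=43] avail[A=8 B=25] open={R2,R3,R4,R5,R6}
Step 8: commit R4 -> on_hand[A=18 B=43] avail[A=8 B=25] open={R2,R3,R5,R6}
Step 9: cancel R2 -> on_hand[A=18 B=43] avail[A=8 B=34] open={R3,R5,R6}
Step 10: commit R5 -> on_hand[A=9 B=43] avail[A=8 B=34] open={R3,R6}
Step 11: reserve R7 B 8 -> on_hand[A=9 B=43] avail[A=8 B=26] open={R3,R6,R7}
Step 12: commit R6 -> on_hand[A=9 B=34] avail[A=8 B=26] open={R3,R7}
Step 13: reserve R8 B 6 -> on_hand[A=9 B=34] avail[A=8 B=20] open={R3,R7,R8}
Step 14: commit R8 -> on_hand[A=9 B=28] avail[A=8 B=20] open={R3,R7}
Step 15: cancel R7 -> on_hand[A=9 B=28] avail[A=8 B=28] open={R3}
Step 16: commit R3 -> on_hand[A=8 B=28] avail[A=8 B=28] open={}
Step 17: reserve R9 B 8 -> on_hand[A=8 B=28] avail[A=8 B=20] open={R9}
Step 18: reserve R10 B 6 -> on_hand[A=8 B=28] avail[A=8 B=14] open={R10,R9}
Step 19: cancel R9 -> on_hand[A=8 B=28] avail[A=8 B=22] open={R10}
Final available[A] = 8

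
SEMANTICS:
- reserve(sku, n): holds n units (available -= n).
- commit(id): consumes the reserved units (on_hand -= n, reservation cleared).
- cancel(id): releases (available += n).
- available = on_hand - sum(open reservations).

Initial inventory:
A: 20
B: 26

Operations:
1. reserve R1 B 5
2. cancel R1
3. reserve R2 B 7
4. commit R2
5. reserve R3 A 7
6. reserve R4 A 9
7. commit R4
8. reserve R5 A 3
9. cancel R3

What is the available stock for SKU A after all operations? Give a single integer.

Step 1: reserve R1 B 5 -> on_hand[A=20 B=26] avail[A=20 B=21] open={R1}
Step 2: cancel R1 -> on_hand[A=20 B=26] avail[A=20 B=26] open={}
Step 3: reserve R2 B 7 -> on_hand[A=20 B=26] avail[A=20 B=19] open={R2}
Step 4: commit R2 -> on_hand[A=20 B=19] avail[A=20 B=19] open={}
Step 5: reserve R3 A 7 -> on_hand[A=20 B=19] avail[A=13 B=19] open={R3}
Step 6: reserve R4 A 9 -> on_hand[A=20 B=19] avail[A=4 B=19] open={R3,R4}
Step 7: commit R4 -> on_hand[A=11 B=19] avail[A=4 B=19] open={R3}
Step 8: reserve R5 A 3 -> on_hand[A=11 B=19] avail[A=1 B=19] open={R3,R5}
Step 9: cancel R3 -> on_hand[A=11 B=19] avail[A=8 B=19] open={R5}
Final available[A] = 8

Answer: 8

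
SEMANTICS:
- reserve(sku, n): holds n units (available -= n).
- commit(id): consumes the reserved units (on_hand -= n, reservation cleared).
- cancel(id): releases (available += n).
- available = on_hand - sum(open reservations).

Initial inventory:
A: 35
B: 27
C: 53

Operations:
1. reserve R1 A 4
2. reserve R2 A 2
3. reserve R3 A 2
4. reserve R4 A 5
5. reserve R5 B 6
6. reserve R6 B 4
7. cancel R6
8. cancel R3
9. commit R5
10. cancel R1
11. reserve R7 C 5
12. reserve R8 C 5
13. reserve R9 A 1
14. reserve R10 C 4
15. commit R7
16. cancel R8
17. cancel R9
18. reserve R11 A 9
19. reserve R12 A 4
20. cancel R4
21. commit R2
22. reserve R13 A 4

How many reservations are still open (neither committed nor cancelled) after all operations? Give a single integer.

Answer: 4

Derivation:
Step 1: reserve R1 A 4 -> on_hand[A=35 B=27 C=53] avail[A=31 B=27 C=53] open={R1}
Step 2: reserve R2 A 2 -> on_hand[A=35 B=27 C=53] avail[A=29 B=27 C=53] open={R1,R2}
Step 3: reserve R3 A 2 -> on_hand[A=35 B=27 C=53] avail[A=27 B=27 C=53] open={R1,R2,R3}
Step 4: reserve R4 A 5 -> on_hand[A=35 B=27 C=53] avail[A=22 B=27 C=53] open={R1,R2,R3,R4}
Step 5: reserve R5 B 6 -> on_hand[A=35 B=27 C=53] avail[A=22 B=21 C=53] open={R1,R2,R3,R4,R5}
Step 6: reserve R6 B 4 -> on_hand[A=35 B=27 C=53] avail[A=22 B=17 C=53] open={R1,R2,R3,R4,R5,R6}
Step 7: cancel R6 -> on_hand[A=35 B=27 C=53] avail[A=22 B=21 C=53] open={R1,R2,R3,R4,R5}
Step 8: cancel R3 -> on_hand[A=35 B=27 C=53] avail[A=24 B=21 C=53] open={R1,R2,R4,R5}
Step 9: commit R5 -> on_hand[A=35 B=21 C=53] avail[A=24 B=21 C=53] open={R1,R2,R4}
Step 10: cancel R1 -> on_hand[A=35 B=21 C=53] avail[A=28 B=21 C=53] open={R2,R4}
Step 11: reserve R7 C 5 -> on_hand[A=35 B=21 C=53] avail[A=28 B=21 C=48] open={R2,R4,R7}
Step 12: reserve R8 C 5 -> on_hand[A=35 B=21 C=53] avail[A=28 B=21 C=43] open={R2,R4,R7,R8}
Step 13: reserve R9 A 1 -> on_hand[A=35 B=21 C=53] avail[A=27 B=21 C=43] open={R2,R4,R7,R8,R9}
Step 14: reserve R10 C 4 -> on_hand[A=35 B=21 C=53] avail[A=27 B=21 C=39] open={R10,R2,R4,R7,R8,R9}
Step 15: commit R7 -> on_hand[A=35 B=21 C=48] avail[A=27 B=21 C=39] open={R10,R2,R4,R8,R9}
Step 16: cancel R8 -> on_hand[A=35 B=21 C=48] avail[A=27 B=21 C=44] open={R10,R2,R4,R9}
Step 17: cancel R9 -> on_hand[A=35 B=21 C=48] avail[A=28 B=21 C=44] open={R10,R2,R4}
Step 18: reserve R11 A 9 -> on_hand[A=35 B=21 C=48] avail[A=19 B=21 C=44] open={R10,R11,R2,R4}
Step 19: reserve R12 A 4 -> on_hand[A=35 B=21 C=48] avail[A=15 B=21 C=44] open={R10,R11,R12,R2,R4}
Step 20: cancel R4 -> on_hand[A=35 B=21 C=48] avail[A=20 B=21 C=44] open={R10,R11,R12,R2}
Step 21: commit R2 -> on_hand[A=33 B=21 C=48] avail[A=20 B=21 C=44] open={R10,R11,R12}
Step 22: reserve R13 A 4 -> on_hand[A=33 B=21 C=48] avail[A=16 B=21 C=44] open={R10,R11,R12,R13}
Open reservations: ['R10', 'R11', 'R12', 'R13'] -> 4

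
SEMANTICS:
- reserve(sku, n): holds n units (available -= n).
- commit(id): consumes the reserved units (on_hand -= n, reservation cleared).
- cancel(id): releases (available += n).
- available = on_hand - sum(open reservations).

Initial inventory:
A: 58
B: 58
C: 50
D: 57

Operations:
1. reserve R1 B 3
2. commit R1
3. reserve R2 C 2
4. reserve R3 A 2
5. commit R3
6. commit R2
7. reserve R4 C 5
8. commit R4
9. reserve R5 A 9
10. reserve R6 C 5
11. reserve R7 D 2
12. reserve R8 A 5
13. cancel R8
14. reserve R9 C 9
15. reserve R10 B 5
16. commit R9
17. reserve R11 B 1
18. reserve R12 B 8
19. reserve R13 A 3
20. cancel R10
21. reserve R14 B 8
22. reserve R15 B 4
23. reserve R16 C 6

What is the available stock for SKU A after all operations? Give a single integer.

Step 1: reserve R1 B 3 -> on_hand[A=58 B=58 C=50 D=57] avail[A=58 B=55 C=50 D=57] open={R1}
Step 2: commit R1 -> on_hand[A=58 B=55 C=50 D=57] avail[A=58 B=55 C=50 D=57] open={}
Step 3: reserve R2 C 2 -> on_hand[A=58 B=55 C=50 D=57] avail[A=58 B=55 C=48 D=57] open={R2}
Step 4: reserve R3 A 2 -> on_hand[A=58 B=55 C=50 D=57] avail[A=56 B=55 C=48 D=57] open={R2,R3}
Step 5: commit R3 -> on_hand[A=56 B=55 C=50 D=57] avail[A=56 B=55 C=48 D=57] open={R2}
Step 6: commit R2 -> on_hand[A=56 B=55 C=48 D=57] avail[A=56 B=55 C=48 D=57] open={}
Step 7: reserve R4 C 5 -> on_hand[A=56 B=55 C=48 D=57] avail[A=56 B=55 C=43 D=57] open={R4}
Step 8: commit R4 -> on_hand[A=56 B=55 C=43 D=57] avail[A=56 B=55 C=43 D=57] open={}
Step 9: reserve R5 A 9 -> on_hand[A=56 B=55 C=43 D=57] avail[A=47 B=55 C=43 D=57] open={R5}
Step 10: reserve R6 C 5 -> on_hand[A=56 B=55 C=43 D=57] avail[A=47 B=55 C=38 D=57] open={R5,R6}
Step 11: reserve R7 D 2 -> on_hand[A=56 B=55 C=43 D=57] avail[A=47 B=55 C=38 D=55] open={R5,R6,R7}
Step 12: reserve R8 A 5 -> on_hand[A=56 B=55 C=43 D=57] avail[A=42 B=55 C=38 D=55] open={R5,R6,R7,R8}
Step 13: cancel R8 -> on_hand[A=56 B=55 C=43 D=57] avail[A=47 B=55 C=38 D=55] open={R5,R6,R7}
Step 14: reserve R9 C 9 -> on_hand[A=56 B=55 C=43 D=57] avail[A=47 B=55 C=29 D=55] open={R5,R6,R7,R9}
Step 15: reserve R10 B 5 -> on_hand[A=56 B=55 C=43 D=57] avail[A=47 B=50 C=29 D=55] open={R10,R5,R6,R7,R9}
Step 16: commit R9 -> on_hand[A=56 B=55 C=34 D=57] avail[A=47 B=50 C=29 D=55] open={R10,R5,R6,R7}
Step 17: reserve R11 B 1 -> on_hand[A=56 B=55 C=34 D=57] avail[A=47 B=49 C=29 D=55] open={R10,R11,R5,R6,R7}
Step 18: reserve R12 B 8 -> on_hand[A=56 B=55 C=34 D=57] avail[A=47 B=41 C=29 D=55] open={R10,R11,R12,R5,R6,R7}
Step 19: reserve R13 A 3 -> on_hand[A=56 B=55 C=34 D=57] avail[A=44 B=41 C=29 D=55] open={R10,R11,R12,R13,R5,R6,R7}
Step 20: cancel R10 -> on_hand[A=56 B=55 C=34 D=57] avail[A=44 B=46 C=29 D=55] open={R11,R12,R13,R5,R6,R7}
Step 21: reserve R14 B 8 -> on_hand[A=56 B=55 C=34 D=57] avail[A=44 B=38 C=29 D=55] open={R11,R12,R13,R14,R5,R6,R7}
Step 22: reserve R15 B 4 -> on_hand[A=56 B=55 C=34 D=57] avail[A=44 B=34 C=29 D=55] open={R11,R12,R13,R14,R15,R5,R6,R7}
Step 23: reserve R16 C 6 -> on_hand[A=56 B=55 C=34 D=57] avail[A=44 B=34 C=23 D=55] open={R11,R12,R13,R14,R15,R16,R5,R6,R7}
Final available[A] = 44

Answer: 44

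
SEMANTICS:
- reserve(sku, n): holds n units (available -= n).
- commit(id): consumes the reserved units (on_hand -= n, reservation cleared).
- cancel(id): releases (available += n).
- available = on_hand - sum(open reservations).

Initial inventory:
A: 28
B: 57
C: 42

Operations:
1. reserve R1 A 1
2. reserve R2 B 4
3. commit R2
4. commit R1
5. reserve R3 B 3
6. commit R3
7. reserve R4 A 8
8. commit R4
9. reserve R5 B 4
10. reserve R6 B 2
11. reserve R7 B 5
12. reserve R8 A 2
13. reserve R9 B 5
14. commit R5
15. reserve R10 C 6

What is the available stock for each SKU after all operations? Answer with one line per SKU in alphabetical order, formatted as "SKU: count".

Step 1: reserve R1 A 1 -> on_hand[A=28 B=57 C=42] avail[A=27 B=57 C=42] open={R1}
Step 2: reserve R2 B 4 -> on_hand[A=28 B=57 C=42] avail[A=27 B=53 C=42] open={R1,R2}
Step 3: commit R2 -> on_hand[A=28 B=53 C=42] avail[A=27 B=53 C=42] open={R1}
Step 4: commit R1 -> on_hand[A=27 B=53 C=42] avail[A=27 B=53 C=42] open={}
Step 5: reserve R3 B 3 -> on_hand[A=27 B=53 C=42] avail[A=27 B=50 C=42] open={R3}
Step 6: commit R3 -> on_hand[A=27 B=50 C=42] avail[A=27 B=50 C=42] open={}
Step 7: reserve R4 A 8 -> on_hand[A=27 B=50 C=42] avail[A=19 B=50 C=42] open={R4}
Step 8: commit R4 -> on_hand[A=19 B=50 C=42] avail[A=19 B=50 C=42] open={}
Step 9: reserve R5 B 4 -> on_hand[A=19 B=50 C=42] avail[A=19 B=46 C=42] open={R5}
Step 10: reserve R6 B 2 -> on_hand[A=19 B=50 C=42] avail[A=19 B=44 C=42] open={R5,R6}
Step 11: reserve R7 B 5 -> on_hand[A=19 B=50 C=42] avail[A=19 B=39 C=42] open={R5,R6,R7}
Step 12: reserve R8 A 2 -> on_hand[A=19 B=50 C=42] avail[A=17 B=39 C=42] open={R5,R6,R7,R8}
Step 13: reserve R9 B 5 -> on_hand[A=19 B=50 C=42] avail[A=17 B=34 C=42] open={R5,R6,R7,R8,R9}
Step 14: commit R5 -> on_hand[A=19 B=46 C=42] avail[A=17 B=34 C=42] open={R6,R7,R8,R9}
Step 15: reserve R10 C 6 -> on_hand[A=19 B=46 C=42] avail[A=17 B=34 C=36] open={R10,R6,R7,R8,R9}

Answer: A: 17
B: 34
C: 36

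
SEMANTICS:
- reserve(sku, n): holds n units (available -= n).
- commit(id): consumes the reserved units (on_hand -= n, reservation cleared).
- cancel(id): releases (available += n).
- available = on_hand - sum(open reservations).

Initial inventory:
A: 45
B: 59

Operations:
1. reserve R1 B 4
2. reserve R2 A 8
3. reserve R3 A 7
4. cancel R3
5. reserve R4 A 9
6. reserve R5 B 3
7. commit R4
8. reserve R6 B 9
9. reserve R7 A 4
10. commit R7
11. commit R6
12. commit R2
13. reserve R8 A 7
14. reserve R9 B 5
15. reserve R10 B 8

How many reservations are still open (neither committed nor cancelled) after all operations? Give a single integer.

Step 1: reserve R1 B 4 -> on_hand[A=45 B=59] avail[A=45 B=55] open={R1}
Step 2: reserve R2 A 8 -> on_hand[A=45 B=59] avail[A=37 B=55] open={R1,R2}
Step 3: reserve R3 A 7 -> on_hand[A=45 B=59] avail[A=30 B=55] open={R1,R2,R3}
Step 4: cancel R3 -> on_hand[A=45 B=59] avail[A=37 B=55] open={R1,R2}
Step 5: reserve R4 A 9 -> on_hand[A=45 B=59] avail[A=28 B=55] open={R1,R2,R4}
Step 6: reserve R5 B 3 -> on_hand[A=45 B=59] avail[A=28 B=52] open={R1,R2,R4,R5}
Step 7: commit R4 -> on_hand[A=36 B=59] avail[A=28 B=52] open={R1,R2,R5}
Step 8: reserve R6 B 9 -> on_hand[A=36 B=59] avail[A=28 B=43] open={R1,R2,R5,R6}
Step 9: reserve R7 A 4 -> on_hand[A=36 B=59] avail[A=24 B=43] open={R1,R2,R5,R6,R7}
Step 10: commit R7 -> on_hand[A=32 B=59] avail[A=24 B=43] open={R1,R2,R5,R6}
Step 11: commit R6 -> on_hand[A=32 B=50] avail[A=24 B=43] open={R1,R2,R5}
Step 12: commit R2 -> on_hand[A=24 B=50] avail[A=24 B=43] open={R1,R5}
Step 13: reserve R8 A 7 -> on_hand[A=24 B=50] avail[A=17 B=43] open={R1,R5,R8}
Step 14: reserve R9 B 5 -> on_hand[A=24 B=50] avail[A=17 B=38] open={R1,R5,R8,R9}
Step 15: reserve R10 B 8 -> on_hand[A=24 B=50] avail[A=17 B=30] open={R1,R10,R5,R8,R9}
Open reservations: ['R1', 'R10', 'R5', 'R8', 'R9'] -> 5

Answer: 5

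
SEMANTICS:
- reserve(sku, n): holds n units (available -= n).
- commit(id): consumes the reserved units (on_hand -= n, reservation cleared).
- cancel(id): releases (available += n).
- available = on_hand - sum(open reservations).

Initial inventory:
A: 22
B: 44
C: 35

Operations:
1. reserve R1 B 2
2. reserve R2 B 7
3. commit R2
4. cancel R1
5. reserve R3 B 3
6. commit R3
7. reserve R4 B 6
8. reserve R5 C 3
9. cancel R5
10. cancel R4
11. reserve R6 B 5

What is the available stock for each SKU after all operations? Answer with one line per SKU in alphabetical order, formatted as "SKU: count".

Step 1: reserve R1 B 2 -> on_hand[A=22 B=44 C=35] avail[A=22 B=42 C=35] open={R1}
Step 2: reserve R2 B 7 -> on_hand[A=22 B=44 C=35] avail[A=22 B=35 C=35] open={R1,R2}
Step 3: commit R2 -> on_hand[A=22 B=37 C=35] avail[A=22 B=35 C=35] open={R1}
Step 4: cancel R1 -> on_hand[A=22 B=37 C=35] avail[A=22 B=37 C=35] open={}
Step 5: reserve R3 B 3 -> on_hand[A=22 B=37 C=35] avail[A=22 B=34 C=35] open={R3}
Step 6: commit R3 -> on_hand[A=22 B=34 C=35] avail[A=22 B=34 C=35] open={}
Step 7: reserve R4 B 6 -> on_hand[A=22 B=34 C=35] avail[A=22 B=28 C=35] open={R4}
Step 8: reserve R5 C 3 -> on_hand[A=22 B=34 C=35] avail[A=22 B=28 C=32] open={R4,R5}
Step 9: cancel R5 -> on_hand[A=22 B=34 C=35] avail[A=22 B=28 C=35] open={R4}
Step 10: cancel R4 -> on_hand[A=22 B=34 C=35] avail[A=22 B=34 C=35] open={}
Step 11: reserve R6 B 5 -> on_hand[A=22 B=34 C=35] avail[A=22 B=29 C=35] open={R6}

Answer: A: 22
B: 29
C: 35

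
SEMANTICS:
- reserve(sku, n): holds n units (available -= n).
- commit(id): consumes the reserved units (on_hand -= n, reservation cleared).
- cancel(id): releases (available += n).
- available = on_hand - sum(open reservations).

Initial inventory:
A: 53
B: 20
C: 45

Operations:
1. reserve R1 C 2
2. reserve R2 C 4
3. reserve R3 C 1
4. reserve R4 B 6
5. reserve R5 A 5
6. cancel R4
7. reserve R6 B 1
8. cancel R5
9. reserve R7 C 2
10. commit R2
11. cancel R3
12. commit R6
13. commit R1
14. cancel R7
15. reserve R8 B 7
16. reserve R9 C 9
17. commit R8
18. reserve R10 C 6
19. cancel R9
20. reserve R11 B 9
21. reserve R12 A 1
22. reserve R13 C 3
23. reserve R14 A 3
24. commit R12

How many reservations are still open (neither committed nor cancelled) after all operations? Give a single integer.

Step 1: reserve R1 C 2 -> on_hand[A=53 B=20 C=45] avail[A=53 B=20 C=43] open={R1}
Step 2: reserve R2 C 4 -> on_hand[A=53 B=20 C=45] avail[A=53 B=20 C=39] open={R1,R2}
Step 3: reserve R3 C 1 -> on_hand[A=53 B=20 C=45] avail[A=53 B=20 C=38] open={R1,R2,R3}
Step 4: reserve R4 B 6 -> on_hand[A=53 B=20 C=45] avail[A=53 B=14 C=38] open={R1,R2,R3,R4}
Step 5: reserve R5 A 5 -> on_hand[A=53 B=20 C=45] avail[A=48 B=14 C=38] open={R1,R2,R3,R4,R5}
Step 6: cancel R4 -> on_hand[A=53 B=20 C=45] avail[A=48 B=20 C=38] open={R1,R2,R3,R5}
Step 7: reserve R6 B 1 -> on_hand[A=53 B=20 C=45] avail[A=48 B=19 C=38] open={R1,R2,R3,R5,R6}
Step 8: cancel R5 -> on_hand[A=53 B=20 C=45] avail[A=53 B=19 C=38] open={R1,R2,R3,R6}
Step 9: reserve R7 C 2 -> on_hand[A=53 B=20 C=45] avail[A=53 B=19 C=36] open={R1,R2,R3,R6,R7}
Step 10: commit R2 -> on_hand[A=53 B=20 C=41] avail[A=53 B=19 C=36] open={R1,R3,R6,R7}
Step 11: cancel R3 -> on_hand[A=53 B=20 C=41] avail[A=53 B=19 C=37] open={R1,R6,R7}
Step 12: commit R6 -> on_hand[A=53 B=19 C=41] avail[A=53 B=19 C=37] open={R1,R7}
Step 13: commit R1 -> on_hand[A=53 B=19 C=39] avail[A=53 B=19 C=37] open={R7}
Step 14: cancel R7 -> on_hand[A=53 B=19 C=39] avail[A=53 B=19 C=39] open={}
Step 15: reserve R8 B 7 -> on_hand[A=53 B=19 C=39] avail[A=53 B=12 C=39] open={R8}
Step 16: reserve R9 C 9 -> on_hand[A=53 B=19 C=39] avail[A=53 B=12 C=30] open={R8,R9}
Step 17: commit R8 -> on_hand[A=53 B=12 C=39] avail[A=53 B=12 C=30] open={R9}
Step 18: reserve R10 C 6 -> on_hand[A=53 B=12 C=39] avail[A=53 B=12 C=24] open={R10,R9}
Step 19: cancel R9 -> on_hand[A=53 B=12 C=39] avail[A=53 B=12 C=33] open={R10}
Step 20: reserve R11 B 9 -> on_hand[A=53 B=12 C=39] avail[A=53 B=3 C=33] open={R10,R11}
Step 21: reserve R12 A 1 -> on_hand[A=53 B=12 C=39] avail[A=52 B=3 C=33] open={R10,R11,R12}
Step 22: reserve R13 C 3 -> on_hand[A=53 B=12 C=39] avail[A=52 B=3 C=30] open={R10,R11,R12,R13}
Step 23: reserve R14 A 3 -> on_hand[A=53 B=12 C=39] avail[A=49 B=3 C=30] open={R10,R11,R12,R13,R14}
Step 24: commit R12 -> on_hand[A=52 B=12 C=39] avail[A=49 B=3 C=30] open={R10,R11,R13,R14}
Open reservations: ['R10', 'R11', 'R13', 'R14'] -> 4

Answer: 4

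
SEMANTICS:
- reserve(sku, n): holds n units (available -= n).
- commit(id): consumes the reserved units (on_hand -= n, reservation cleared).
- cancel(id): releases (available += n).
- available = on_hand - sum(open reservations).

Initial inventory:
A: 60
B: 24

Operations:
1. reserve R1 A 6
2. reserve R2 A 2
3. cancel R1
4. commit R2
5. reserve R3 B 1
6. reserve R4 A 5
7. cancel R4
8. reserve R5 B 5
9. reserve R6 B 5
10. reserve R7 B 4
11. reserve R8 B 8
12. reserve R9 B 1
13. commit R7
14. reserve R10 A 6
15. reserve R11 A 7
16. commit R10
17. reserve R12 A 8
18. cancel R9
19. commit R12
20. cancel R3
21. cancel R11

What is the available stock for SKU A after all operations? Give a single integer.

Step 1: reserve R1 A 6 -> on_hand[A=60 B=24] avail[A=54 B=24] open={R1}
Step 2: reserve R2 A 2 -> on_hand[A=60 B=24] avail[A=52 B=24] open={R1,R2}
Step 3: cancel R1 -> on_hand[A=60 B=24] avail[A=58 B=24] open={R2}
Step 4: commit R2 -> on_hand[A=58 B=24] avail[A=58 B=24] open={}
Step 5: reserve R3 B 1 -> on_hand[A=58 B=24] avail[A=58 B=23] open={R3}
Step 6: reserve R4 A 5 -> on_hand[A=58 B=24] avail[A=53 B=23] open={R3,R4}
Step 7: cancel R4 -> on_hand[A=58 B=24] avail[A=58 B=23] open={R3}
Step 8: reserve R5 B 5 -> on_hand[A=58 B=24] avail[A=58 B=18] open={R3,R5}
Step 9: reserve R6 B 5 -> on_hand[A=58 B=24] avail[A=58 B=13] open={R3,R5,R6}
Step 10: reserve R7 B 4 -> on_hand[A=58 B=24] avail[A=58 B=9] open={R3,R5,R6,R7}
Step 11: reserve R8 B 8 -> on_hand[A=58 B=24] avail[A=58 B=1] open={R3,R5,R6,R7,R8}
Step 12: reserve R9 B 1 -> on_hand[A=58 B=24] avail[A=58 B=0] open={R3,R5,R6,R7,R8,R9}
Step 13: commit R7 -> on_hand[A=58 B=20] avail[A=58 B=0] open={R3,R5,R6,R8,R9}
Step 14: reserve R10 A 6 -> on_hand[A=58 B=20] avail[A=52 B=0] open={R10,R3,R5,R6,R8,R9}
Step 15: reserve R11 A 7 -> on_hand[A=58 B=20] avail[A=45 B=0] open={R10,R11,R3,R5,R6,R8,R9}
Step 16: commit R10 -> on_hand[A=52 B=20] avail[A=45 B=0] open={R11,R3,R5,R6,R8,R9}
Step 17: reserve R12 A 8 -> on_hand[A=52 B=20] avail[A=37 B=0] open={R11,R12,R3,R5,R6,R8,R9}
Step 18: cancel R9 -> on_hand[A=52 B=20] avail[A=37 B=1] open={R11,R12,R3,R5,R6,R8}
Step 19: commit R12 -> on_hand[A=44 B=20] avail[A=37 B=1] open={R11,R3,R5,R6,R8}
Step 20: cancel R3 -> on_hand[A=44 B=20] avail[A=37 B=2] open={R11,R5,R6,R8}
Step 21: cancel R11 -> on_hand[A=44 B=20] avail[A=44 B=2] open={R5,R6,R8}
Final available[A] = 44

Answer: 44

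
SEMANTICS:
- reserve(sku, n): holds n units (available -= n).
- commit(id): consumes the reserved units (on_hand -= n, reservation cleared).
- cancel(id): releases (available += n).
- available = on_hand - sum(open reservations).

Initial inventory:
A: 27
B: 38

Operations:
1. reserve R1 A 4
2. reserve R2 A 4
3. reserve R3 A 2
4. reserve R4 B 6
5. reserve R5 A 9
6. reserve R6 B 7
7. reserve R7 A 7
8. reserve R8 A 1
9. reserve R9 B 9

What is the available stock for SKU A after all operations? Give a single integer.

Answer: 0

Derivation:
Step 1: reserve R1 A 4 -> on_hand[A=27 B=38] avail[A=23 B=38] open={R1}
Step 2: reserve R2 A 4 -> on_hand[A=27 B=38] avail[A=19 B=38] open={R1,R2}
Step 3: reserve R3 A 2 -> on_hand[A=27 B=38] avail[A=17 B=38] open={R1,R2,R3}
Step 4: reserve R4 B 6 -> on_hand[A=27 B=38] avail[A=17 B=32] open={R1,R2,R3,R4}
Step 5: reserve R5 A 9 -> on_hand[A=27 B=38] avail[A=8 B=32] open={R1,R2,R3,R4,R5}
Step 6: reserve R6 B 7 -> on_hand[A=27 B=38] avail[A=8 B=25] open={R1,R2,R3,R4,R5,R6}
Step 7: reserve R7 A 7 -> on_hand[A=27 B=38] avail[A=1 B=25] open={R1,R2,R3,R4,R5,R6,R7}
Step 8: reserve R8 A 1 -> on_hand[A=27 B=38] avail[A=0 B=25] open={R1,R2,R3,R4,R5,R6,R7,R8}
Step 9: reserve R9 B 9 -> on_hand[A=27 B=38] avail[A=0 B=16] open={R1,R2,R3,R4,R5,R6,R7,R8,R9}
Final available[A] = 0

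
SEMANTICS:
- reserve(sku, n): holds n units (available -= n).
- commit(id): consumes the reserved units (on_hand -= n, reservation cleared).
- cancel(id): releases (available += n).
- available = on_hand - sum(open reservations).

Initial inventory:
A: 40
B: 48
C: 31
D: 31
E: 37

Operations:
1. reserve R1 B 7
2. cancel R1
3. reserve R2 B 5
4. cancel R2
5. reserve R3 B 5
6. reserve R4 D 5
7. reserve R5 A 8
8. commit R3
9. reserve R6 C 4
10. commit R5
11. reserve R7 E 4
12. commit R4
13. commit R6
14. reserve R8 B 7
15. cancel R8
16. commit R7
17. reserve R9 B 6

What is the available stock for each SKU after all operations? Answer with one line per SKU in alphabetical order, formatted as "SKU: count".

Answer: A: 32
B: 37
C: 27
D: 26
E: 33

Derivation:
Step 1: reserve R1 B 7 -> on_hand[A=40 B=48 C=31 D=31 E=37] avail[A=40 B=41 C=31 D=31 E=37] open={R1}
Step 2: cancel R1 -> on_hand[A=40 B=48 C=31 D=31 E=37] avail[A=40 B=48 C=31 D=31 E=37] open={}
Step 3: reserve R2 B 5 -> on_hand[A=40 B=48 C=31 D=31 E=37] avail[A=40 B=43 C=31 D=31 E=37] open={R2}
Step 4: cancel R2 -> on_hand[A=40 B=48 C=31 D=31 E=37] avail[A=40 B=48 C=31 D=31 E=37] open={}
Step 5: reserve R3 B 5 -> on_hand[A=40 B=48 C=31 D=31 E=37] avail[A=40 B=43 C=31 D=31 E=37] open={R3}
Step 6: reserve R4 D 5 -> on_hand[A=40 B=48 C=31 D=31 E=37] avail[A=40 B=43 C=31 D=26 E=37] open={R3,R4}
Step 7: reserve R5 A 8 -> on_hand[A=40 B=48 C=31 D=31 E=37] avail[A=32 B=43 C=31 D=26 E=37] open={R3,R4,R5}
Step 8: commit R3 -> on_hand[A=40 B=43 C=31 D=31 E=37] avail[A=32 B=43 C=31 D=26 E=37] open={R4,R5}
Step 9: reserve R6 C 4 -> on_hand[A=40 B=43 C=31 D=31 E=37] avail[A=32 B=43 C=27 D=26 E=37] open={R4,R5,R6}
Step 10: commit R5 -> on_hand[A=32 B=43 C=31 D=31 E=37] avail[A=32 B=43 C=27 D=26 E=37] open={R4,R6}
Step 11: reserve R7 E 4 -> on_hand[A=32 B=43 C=31 D=31 E=37] avail[A=32 B=43 C=27 D=26 E=33] open={R4,R6,R7}
Step 12: commit R4 -> on_hand[A=32 B=43 C=31 D=26 E=37] avail[A=32 B=43 C=27 D=26 E=33] open={R6,R7}
Step 13: commit R6 -> on_hand[A=32 B=43 C=27 D=26 E=37] avail[A=32 B=43 C=27 D=26 E=33] open={R7}
Step 14: reserve R8 B 7 -> on_hand[A=32 B=43 C=27 D=26 E=37] avail[A=32 B=36 C=27 D=26 E=33] open={R7,R8}
Step 15: cancel R8 -> on_hand[A=32 B=43 C=27 D=26 E=37] avail[A=32 B=43 C=27 D=26 E=33] open={R7}
Step 16: commit R7 -> on_hand[A=32 B=43 C=27 D=26 E=33] avail[A=32 B=43 C=27 D=26 E=33] open={}
Step 17: reserve R9 B 6 -> on_hand[A=32 B=43 C=27 D=26 E=33] avail[A=32 B=37 C=27 D=26 E=33] open={R9}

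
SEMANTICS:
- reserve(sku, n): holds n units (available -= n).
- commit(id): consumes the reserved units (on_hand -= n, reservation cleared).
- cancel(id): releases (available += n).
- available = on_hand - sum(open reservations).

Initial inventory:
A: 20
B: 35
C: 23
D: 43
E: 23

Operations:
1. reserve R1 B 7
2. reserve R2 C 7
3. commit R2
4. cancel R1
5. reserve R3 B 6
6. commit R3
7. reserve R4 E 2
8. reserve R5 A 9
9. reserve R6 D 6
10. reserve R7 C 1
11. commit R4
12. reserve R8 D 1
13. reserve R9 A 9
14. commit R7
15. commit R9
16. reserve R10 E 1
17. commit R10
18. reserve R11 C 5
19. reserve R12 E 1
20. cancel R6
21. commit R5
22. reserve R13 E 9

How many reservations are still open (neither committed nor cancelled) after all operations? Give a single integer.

Answer: 4

Derivation:
Step 1: reserve R1 B 7 -> on_hand[A=20 B=35 C=23 D=43 E=23] avail[A=20 B=28 C=23 D=43 E=23] open={R1}
Step 2: reserve R2 C 7 -> on_hand[A=20 B=35 C=23 D=43 E=23] avail[A=20 B=28 C=16 D=43 E=23] open={R1,R2}
Step 3: commit R2 -> on_hand[A=20 B=35 C=16 D=43 E=23] avail[A=20 B=28 C=16 D=43 E=23] open={R1}
Step 4: cancel R1 -> on_hand[A=20 B=35 C=16 D=43 E=23] avail[A=20 B=35 C=16 D=43 E=23] open={}
Step 5: reserve R3 B 6 -> on_hand[A=20 B=35 C=16 D=43 E=23] avail[A=20 B=29 C=16 D=43 E=23] open={R3}
Step 6: commit R3 -> on_hand[A=20 B=29 C=16 D=43 E=23] avail[A=20 B=29 C=16 D=43 E=23] open={}
Step 7: reserve R4 E 2 -> on_hand[A=20 B=29 C=16 D=43 E=23] avail[A=20 B=29 C=16 D=43 E=21] open={R4}
Step 8: reserve R5 A 9 -> on_hand[A=20 B=29 C=16 D=43 E=23] avail[A=11 B=29 C=16 D=43 E=21] open={R4,R5}
Step 9: reserve R6 D 6 -> on_hand[A=20 B=29 C=16 D=43 E=23] avail[A=11 B=29 C=16 D=37 E=21] open={R4,R5,R6}
Step 10: reserve R7 C 1 -> on_hand[A=20 B=29 C=16 D=43 E=23] avail[A=11 B=29 C=15 D=37 E=21] open={R4,R5,R6,R7}
Step 11: commit R4 -> on_hand[A=20 B=29 C=16 D=43 E=21] avail[A=11 B=29 C=15 D=37 E=21] open={R5,R6,R7}
Step 12: reserve R8 D 1 -> on_hand[A=20 B=29 C=16 D=43 E=21] avail[A=11 B=29 C=15 D=36 E=21] open={R5,R6,R7,R8}
Step 13: reserve R9 A 9 -> on_hand[A=20 B=29 C=16 D=43 E=21] avail[A=2 B=29 C=15 D=36 E=21] open={R5,R6,R7,R8,R9}
Step 14: commit R7 -> on_hand[A=20 B=29 C=15 D=43 E=21] avail[A=2 B=29 C=15 D=36 E=21] open={R5,R6,R8,R9}
Step 15: commit R9 -> on_hand[A=11 B=29 C=15 D=43 E=21] avail[A=2 B=29 C=15 D=36 E=21] open={R5,R6,R8}
Step 16: reserve R10 E 1 -> on_hand[A=11 B=29 C=15 D=43 E=21] avail[A=2 B=29 C=15 D=36 E=20] open={R10,R5,R6,R8}
Step 17: commit R10 -> on_hand[A=11 B=29 C=15 D=43 E=20] avail[A=2 B=29 C=15 D=36 E=20] open={R5,R6,R8}
Step 18: reserve R11 C 5 -> on_hand[A=11 B=29 C=15 D=43 E=20] avail[A=2 B=29 C=10 D=36 E=20] open={R11,R5,R6,R8}
Step 19: reserve R12 E 1 -> on_hand[A=11 B=29 C=15 D=43 E=20] avail[A=2 B=29 C=10 D=36 E=19] open={R11,R12,R5,R6,R8}
Step 20: cancel R6 -> on_hand[A=11 B=29 C=15 D=43 E=20] avail[A=2 B=29 C=10 D=42 E=19] open={R11,R12,R5,R8}
Step 21: commit R5 -> on_hand[A=2 B=29 C=15 D=43 E=20] avail[A=2 B=29 C=10 D=42 E=19] open={R11,R12,R8}
Step 22: reserve R13 E 9 -> on_hand[A=2 B=29 C=15 D=43 E=20] avail[A=2 B=29 C=10 D=42 E=10] open={R11,R12,R13,R8}
Open reservations: ['R11', 'R12', 'R13', 'R8'] -> 4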